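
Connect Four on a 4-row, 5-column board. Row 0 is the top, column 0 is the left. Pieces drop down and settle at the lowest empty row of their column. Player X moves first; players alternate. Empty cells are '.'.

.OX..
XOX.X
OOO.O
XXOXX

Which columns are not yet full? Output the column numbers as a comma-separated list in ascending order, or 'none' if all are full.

Answer: 0,3,4

Derivation:
col 0: top cell = '.' → open
col 1: top cell = 'O' → FULL
col 2: top cell = 'X' → FULL
col 3: top cell = '.' → open
col 4: top cell = '.' → open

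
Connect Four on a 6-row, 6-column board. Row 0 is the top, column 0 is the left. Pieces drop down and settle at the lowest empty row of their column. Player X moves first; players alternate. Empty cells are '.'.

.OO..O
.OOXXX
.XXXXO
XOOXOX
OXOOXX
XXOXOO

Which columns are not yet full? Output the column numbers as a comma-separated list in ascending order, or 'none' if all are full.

col 0: top cell = '.' → open
col 1: top cell = 'O' → FULL
col 2: top cell = 'O' → FULL
col 3: top cell = '.' → open
col 4: top cell = '.' → open
col 5: top cell = 'O' → FULL

Answer: 0,3,4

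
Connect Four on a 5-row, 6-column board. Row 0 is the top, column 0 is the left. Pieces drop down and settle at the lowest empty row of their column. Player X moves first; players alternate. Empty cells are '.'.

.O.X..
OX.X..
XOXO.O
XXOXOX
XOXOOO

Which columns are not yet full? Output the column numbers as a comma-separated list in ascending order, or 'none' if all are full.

Answer: 0,2,4,5

Derivation:
col 0: top cell = '.' → open
col 1: top cell = 'O' → FULL
col 2: top cell = '.' → open
col 3: top cell = 'X' → FULL
col 4: top cell = '.' → open
col 5: top cell = '.' → open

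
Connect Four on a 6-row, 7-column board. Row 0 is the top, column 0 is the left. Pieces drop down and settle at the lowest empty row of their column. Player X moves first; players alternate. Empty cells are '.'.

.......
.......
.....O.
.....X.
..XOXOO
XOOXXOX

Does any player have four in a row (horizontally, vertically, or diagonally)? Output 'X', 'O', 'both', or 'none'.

none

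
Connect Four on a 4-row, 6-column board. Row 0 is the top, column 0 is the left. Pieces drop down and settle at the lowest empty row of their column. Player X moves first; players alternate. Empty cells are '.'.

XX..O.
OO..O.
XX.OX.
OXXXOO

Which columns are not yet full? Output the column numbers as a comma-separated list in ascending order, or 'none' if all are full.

col 0: top cell = 'X' → FULL
col 1: top cell = 'X' → FULL
col 2: top cell = '.' → open
col 3: top cell = '.' → open
col 4: top cell = 'O' → FULL
col 5: top cell = '.' → open

Answer: 2,3,5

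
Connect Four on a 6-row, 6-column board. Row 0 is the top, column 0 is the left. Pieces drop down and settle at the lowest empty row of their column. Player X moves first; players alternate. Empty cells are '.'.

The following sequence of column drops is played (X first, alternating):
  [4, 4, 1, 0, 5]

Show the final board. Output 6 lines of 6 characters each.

Answer: ......
......
......
......
....O.
OX..XX

Derivation:
Move 1: X drops in col 4, lands at row 5
Move 2: O drops in col 4, lands at row 4
Move 3: X drops in col 1, lands at row 5
Move 4: O drops in col 0, lands at row 5
Move 5: X drops in col 5, lands at row 5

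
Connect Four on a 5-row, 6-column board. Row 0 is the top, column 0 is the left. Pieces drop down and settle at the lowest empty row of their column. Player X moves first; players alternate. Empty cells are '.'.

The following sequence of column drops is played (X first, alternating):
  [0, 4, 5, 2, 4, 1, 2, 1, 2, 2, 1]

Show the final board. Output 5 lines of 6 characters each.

Move 1: X drops in col 0, lands at row 4
Move 2: O drops in col 4, lands at row 4
Move 3: X drops in col 5, lands at row 4
Move 4: O drops in col 2, lands at row 4
Move 5: X drops in col 4, lands at row 3
Move 6: O drops in col 1, lands at row 4
Move 7: X drops in col 2, lands at row 3
Move 8: O drops in col 1, lands at row 3
Move 9: X drops in col 2, lands at row 2
Move 10: O drops in col 2, lands at row 1
Move 11: X drops in col 1, lands at row 2

Answer: ......
..O...
.XX...
.OX.X.
XOO.OX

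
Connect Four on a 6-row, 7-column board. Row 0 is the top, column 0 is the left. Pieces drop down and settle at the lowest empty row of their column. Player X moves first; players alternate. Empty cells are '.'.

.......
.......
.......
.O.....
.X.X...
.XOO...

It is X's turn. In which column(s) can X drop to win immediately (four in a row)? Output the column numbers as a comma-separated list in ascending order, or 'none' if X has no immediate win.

Answer: none

Derivation:
col 0: drop X → no win
col 1: drop X → no win
col 2: drop X → no win
col 3: drop X → no win
col 4: drop X → no win
col 5: drop X → no win
col 6: drop X → no win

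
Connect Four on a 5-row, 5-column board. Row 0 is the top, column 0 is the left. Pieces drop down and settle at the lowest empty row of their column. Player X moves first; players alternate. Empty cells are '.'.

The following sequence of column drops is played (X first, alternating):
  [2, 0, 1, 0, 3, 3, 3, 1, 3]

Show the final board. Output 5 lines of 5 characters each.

Answer: .....
...X.
...X.
OO.O.
OXXX.

Derivation:
Move 1: X drops in col 2, lands at row 4
Move 2: O drops in col 0, lands at row 4
Move 3: X drops in col 1, lands at row 4
Move 4: O drops in col 0, lands at row 3
Move 5: X drops in col 3, lands at row 4
Move 6: O drops in col 3, lands at row 3
Move 7: X drops in col 3, lands at row 2
Move 8: O drops in col 1, lands at row 3
Move 9: X drops in col 3, lands at row 1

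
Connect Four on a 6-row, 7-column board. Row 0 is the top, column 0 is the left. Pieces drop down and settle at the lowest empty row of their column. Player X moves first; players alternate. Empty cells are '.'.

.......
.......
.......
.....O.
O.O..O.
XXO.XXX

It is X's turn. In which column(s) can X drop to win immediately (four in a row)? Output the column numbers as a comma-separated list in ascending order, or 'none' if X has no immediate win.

Answer: 3

Derivation:
col 0: drop X → no win
col 1: drop X → no win
col 2: drop X → no win
col 3: drop X → WIN!
col 4: drop X → no win
col 5: drop X → no win
col 6: drop X → no win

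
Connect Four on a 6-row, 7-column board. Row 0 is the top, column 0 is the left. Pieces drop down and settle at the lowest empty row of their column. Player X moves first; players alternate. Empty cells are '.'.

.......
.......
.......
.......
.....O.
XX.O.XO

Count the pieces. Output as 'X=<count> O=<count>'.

X=3 O=3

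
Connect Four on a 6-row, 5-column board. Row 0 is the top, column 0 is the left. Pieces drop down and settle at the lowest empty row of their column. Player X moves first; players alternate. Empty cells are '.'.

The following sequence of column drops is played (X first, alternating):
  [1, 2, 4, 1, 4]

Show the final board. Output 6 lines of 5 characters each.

Answer: .....
.....
.....
.....
.O..X
.XO.X

Derivation:
Move 1: X drops in col 1, lands at row 5
Move 2: O drops in col 2, lands at row 5
Move 3: X drops in col 4, lands at row 5
Move 4: O drops in col 1, lands at row 4
Move 5: X drops in col 4, lands at row 4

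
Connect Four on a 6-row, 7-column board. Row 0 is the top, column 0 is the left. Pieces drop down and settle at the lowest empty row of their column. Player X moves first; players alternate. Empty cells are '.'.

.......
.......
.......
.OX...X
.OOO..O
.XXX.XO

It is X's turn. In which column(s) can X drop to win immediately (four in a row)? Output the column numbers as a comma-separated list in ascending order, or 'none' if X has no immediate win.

col 0: drop X → WIN!
col 1: drop X → no win
col 2: drop X → no win
col 3: drop X → no win
col 4: drop X → WIN!
col 5: drop X → no win
col 6: drop X → no win

Answer: 0,4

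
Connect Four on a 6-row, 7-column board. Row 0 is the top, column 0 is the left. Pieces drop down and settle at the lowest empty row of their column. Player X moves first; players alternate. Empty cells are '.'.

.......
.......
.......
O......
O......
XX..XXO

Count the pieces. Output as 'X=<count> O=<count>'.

X=4 O=3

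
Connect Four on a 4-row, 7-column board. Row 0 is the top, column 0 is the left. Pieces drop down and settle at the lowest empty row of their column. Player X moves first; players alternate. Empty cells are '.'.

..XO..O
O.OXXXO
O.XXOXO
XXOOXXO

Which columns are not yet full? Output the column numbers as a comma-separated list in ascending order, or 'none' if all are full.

col 0: top cell = '.' → open
col 1: top cell = '.' → open
col 2: top cell = 'X' → FULL
col 3: top cell = 'O' → FULL
col 4: top cell = '.' → open
col 5: top cell = '.' → open
col 6: top cell = 'O' → FULL

Answer: 0,1,4,5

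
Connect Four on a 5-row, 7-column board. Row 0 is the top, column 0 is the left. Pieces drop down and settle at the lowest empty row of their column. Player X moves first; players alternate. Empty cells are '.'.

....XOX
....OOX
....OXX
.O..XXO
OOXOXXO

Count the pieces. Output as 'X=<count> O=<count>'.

X=10 O=10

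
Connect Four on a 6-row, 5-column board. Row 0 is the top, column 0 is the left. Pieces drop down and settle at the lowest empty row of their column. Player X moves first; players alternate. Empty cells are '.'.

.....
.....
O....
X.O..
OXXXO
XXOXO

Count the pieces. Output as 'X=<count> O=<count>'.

X=7 O=6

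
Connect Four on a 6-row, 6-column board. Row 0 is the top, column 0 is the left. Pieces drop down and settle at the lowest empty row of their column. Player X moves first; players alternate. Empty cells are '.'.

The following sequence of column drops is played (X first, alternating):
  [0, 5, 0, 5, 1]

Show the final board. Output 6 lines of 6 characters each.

Answer: ......
......
......
......
X....O
XX...O

Derivation:
Move 1: X drops in col 0, lands at row 5
Move 2: O drops in col 5, lands at row 5
Move 3: X drops in col 0, lands at row 4
Move 4: O drops in col 5, lands at row 4
Move 5: X drops in col 1, lands at row 5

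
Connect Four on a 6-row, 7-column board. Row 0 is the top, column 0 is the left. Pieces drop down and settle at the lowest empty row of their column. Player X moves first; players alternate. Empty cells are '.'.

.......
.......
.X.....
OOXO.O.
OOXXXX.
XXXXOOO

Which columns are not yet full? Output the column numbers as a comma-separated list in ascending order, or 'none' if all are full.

Answer: 0,1,2,3,4,5,6

Derivation:
col 0: top cell = '.' → open
col 1: top cell = '.' → open
col 2: top cell = '.' → open
col 3: top cell = '.' → open
col 4: top cell = '.' → open
col 5: top cell = '.' → open
col 6: top cell = '.' → open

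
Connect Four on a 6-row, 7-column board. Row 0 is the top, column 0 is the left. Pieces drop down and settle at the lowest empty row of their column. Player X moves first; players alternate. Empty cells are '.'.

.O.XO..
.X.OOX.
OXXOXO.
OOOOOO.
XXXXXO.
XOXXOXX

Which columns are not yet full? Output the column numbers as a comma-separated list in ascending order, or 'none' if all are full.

Answer: 0,2,5,6

Derivation:
col 0: top cell = '.' → open
col 1: top cell = 'O' → FULL
col 2: top cell = '.' → open
col 3: top cell = 'X' → FULL
col 4: top cell = 'O' → FULL
col 5: top cell = '.' → open
col 6: top cell = '.' → open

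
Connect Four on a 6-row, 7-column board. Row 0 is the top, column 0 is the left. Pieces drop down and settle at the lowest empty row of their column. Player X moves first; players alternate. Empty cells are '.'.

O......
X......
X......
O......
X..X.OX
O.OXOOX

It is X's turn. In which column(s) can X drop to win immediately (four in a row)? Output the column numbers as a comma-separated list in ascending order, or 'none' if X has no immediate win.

Answer: none

Derivation:
col 1: drop X → no win
col 2: drop X → no win
col 3: drop X → no win
col 4: drop X → no win
col 5: drop X → no win
col 6: drop X → no win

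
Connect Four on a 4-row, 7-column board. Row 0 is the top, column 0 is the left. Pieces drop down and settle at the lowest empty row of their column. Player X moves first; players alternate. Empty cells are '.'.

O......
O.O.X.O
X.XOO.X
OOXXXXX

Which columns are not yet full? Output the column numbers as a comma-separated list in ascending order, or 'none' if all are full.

Answer: 1,2,3,4,5,6

Derivation:
col 0: top cell = 'O' → FULL
col 1: top cell = '.' → open
col 2: top cell = '.' → open
col 3: top cell = '.' → open
col 4: top cell = '.' → open
col 5: top cell = '.' → open
col 6: top cell = '.' → open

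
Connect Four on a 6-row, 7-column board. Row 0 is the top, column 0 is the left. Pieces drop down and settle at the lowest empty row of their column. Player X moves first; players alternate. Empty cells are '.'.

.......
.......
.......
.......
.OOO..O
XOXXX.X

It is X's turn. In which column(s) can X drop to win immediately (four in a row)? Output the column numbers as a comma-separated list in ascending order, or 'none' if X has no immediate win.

col 0: drop X → no win
col 1: drop X → no win
col 2: drop X → no win
col 3: drop X → no win
col 4: drop X → no win
col 5: drop X → WIN!
col 6: drop X → no win

Answer: 5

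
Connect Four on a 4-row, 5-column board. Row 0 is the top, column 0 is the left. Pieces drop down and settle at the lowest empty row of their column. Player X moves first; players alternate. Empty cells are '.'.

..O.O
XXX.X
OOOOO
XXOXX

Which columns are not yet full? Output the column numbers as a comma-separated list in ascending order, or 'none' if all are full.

col 0: top cell = '.' → open
col 1: top cell = '.' → open
col 2: top cell = 'O' → FULL
col 3: top cell = '.' → open
col 4: top cell = 'O' → FULL

Answer: 0,1,3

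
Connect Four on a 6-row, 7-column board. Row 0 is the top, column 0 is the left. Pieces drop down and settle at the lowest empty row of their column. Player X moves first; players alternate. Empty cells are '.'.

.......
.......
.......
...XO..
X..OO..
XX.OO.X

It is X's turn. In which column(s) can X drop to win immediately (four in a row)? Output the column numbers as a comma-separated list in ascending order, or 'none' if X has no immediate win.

col 0: drop X → no win
col 1: drop X → no win
col 2: drop X → no win
col 3: drop X → no win
col 4: drop X → no win
col 5: drop X → no win
col 6: drop X → no win

Answer: none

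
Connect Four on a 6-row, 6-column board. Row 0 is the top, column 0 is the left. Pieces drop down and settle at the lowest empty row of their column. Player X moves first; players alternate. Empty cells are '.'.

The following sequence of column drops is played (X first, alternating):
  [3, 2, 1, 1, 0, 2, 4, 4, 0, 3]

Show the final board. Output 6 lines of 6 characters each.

Answer: ......
......
......
......
XOOOO.
XXOXX.

Derivation:
Move 1: X drops in col 3, lands at row 5
Move 2: O drops in col 2, lands at row 5
Move 3: X drops in col 1, lands at row 5
Move 4: O drops in col 1, lands at row 4
Move 5: X drops in col 0, lands at row 5
Move 6: O drops in col 2, lands at row 4
Move 7: X drops in col 4, lands at row 5
Move 8: O drops in col 4, lands at row 4
Move 9: X drops in col 0, lands at row 4
Move 10: O drops in col 3, lands at row 4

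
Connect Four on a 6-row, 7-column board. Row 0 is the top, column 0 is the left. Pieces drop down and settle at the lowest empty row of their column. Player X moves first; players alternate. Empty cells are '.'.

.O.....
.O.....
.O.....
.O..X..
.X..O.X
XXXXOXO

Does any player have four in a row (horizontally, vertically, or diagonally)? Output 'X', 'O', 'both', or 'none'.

both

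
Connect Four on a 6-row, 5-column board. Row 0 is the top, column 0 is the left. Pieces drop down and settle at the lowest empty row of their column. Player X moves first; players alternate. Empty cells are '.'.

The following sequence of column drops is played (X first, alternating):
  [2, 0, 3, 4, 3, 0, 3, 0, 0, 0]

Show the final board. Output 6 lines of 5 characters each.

Move 1: X drops in col 2, lands at row 5
Move 2: O drops in col 0, lands at row 5
Move 3: X drops in col 3, lands at row 5
Move 4: O drops in col 4, lands at row 5
Move 5: X drops in col 3, lands at row 4
Move 6: O drops in col 0, lands at row 4
Move 7: X drops in col 3, lands at row 3
Move 8: O drops in col 0, lands at row 3
Move 9: X drops in col 0, lands at row 2
Move 10: O drops in col 0, lands at row 1

Answer: .....
O....
X....
O..X.
O..X.
O.XXO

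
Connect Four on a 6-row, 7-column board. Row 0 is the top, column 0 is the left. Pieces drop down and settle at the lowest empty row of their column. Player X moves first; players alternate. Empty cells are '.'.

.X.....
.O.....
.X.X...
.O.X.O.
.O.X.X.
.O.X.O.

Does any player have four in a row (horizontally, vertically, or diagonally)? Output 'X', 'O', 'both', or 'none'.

X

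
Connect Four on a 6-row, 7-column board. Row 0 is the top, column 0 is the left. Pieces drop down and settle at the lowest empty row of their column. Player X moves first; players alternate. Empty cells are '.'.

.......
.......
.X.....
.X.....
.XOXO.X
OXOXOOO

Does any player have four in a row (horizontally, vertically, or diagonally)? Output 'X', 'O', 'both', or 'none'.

X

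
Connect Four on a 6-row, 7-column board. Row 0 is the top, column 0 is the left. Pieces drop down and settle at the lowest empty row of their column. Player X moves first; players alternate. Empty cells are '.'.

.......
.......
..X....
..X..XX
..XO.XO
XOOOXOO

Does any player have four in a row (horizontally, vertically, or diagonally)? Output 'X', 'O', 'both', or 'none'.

none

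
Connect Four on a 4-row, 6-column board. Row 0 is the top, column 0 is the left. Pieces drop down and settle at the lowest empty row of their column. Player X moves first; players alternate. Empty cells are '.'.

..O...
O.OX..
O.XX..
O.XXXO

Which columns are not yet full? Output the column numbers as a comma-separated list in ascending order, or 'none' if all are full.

col 0: top cell = '.' → open
col 1: top cell = '.' → open
col 2: top cell = 'O' → FULL
col 3: top cell = '.' → open
col 4: top cell = '.' → open
col 5: top cell = '.' → open

Answer: 0,1,3,4,5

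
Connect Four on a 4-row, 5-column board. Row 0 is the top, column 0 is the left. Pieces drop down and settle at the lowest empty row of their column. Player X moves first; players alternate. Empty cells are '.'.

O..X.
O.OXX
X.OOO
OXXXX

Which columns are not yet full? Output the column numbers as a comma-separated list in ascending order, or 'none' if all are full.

col 0: top cell = 'O' → FULL
col 1: top cell = '.' → open
col 2: top cell = '.' → open
col 3: top cell = 'X' → FULL
col 4: top cell = '.' → open

Answer: 1,2,4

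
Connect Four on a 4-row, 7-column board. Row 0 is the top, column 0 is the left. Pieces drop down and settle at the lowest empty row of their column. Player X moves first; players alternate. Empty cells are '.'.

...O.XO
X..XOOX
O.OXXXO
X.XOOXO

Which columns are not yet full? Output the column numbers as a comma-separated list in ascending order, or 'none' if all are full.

Answer: 0,1,2,4

Derivation:
col 0: top cell = '.' → open
col 1: top cell = '.' → open
col 2: top cell = '.' → open
col 3: top cell = 'O' → FULL
col 4: top cell = '.' → open
col 5: top cell = 'X' → FULL
col 6: top cell = 'O' → FULL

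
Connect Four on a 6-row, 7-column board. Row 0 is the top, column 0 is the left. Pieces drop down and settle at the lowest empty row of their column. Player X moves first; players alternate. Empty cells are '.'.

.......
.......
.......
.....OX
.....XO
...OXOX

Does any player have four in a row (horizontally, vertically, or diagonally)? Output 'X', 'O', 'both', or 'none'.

none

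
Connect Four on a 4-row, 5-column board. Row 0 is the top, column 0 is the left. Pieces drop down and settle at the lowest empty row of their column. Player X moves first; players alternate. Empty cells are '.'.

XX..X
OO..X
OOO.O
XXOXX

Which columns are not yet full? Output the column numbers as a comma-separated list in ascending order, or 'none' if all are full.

col 0: top cell = 'X' → FULL
col 1: top cell = 'X' → FULL
col 2: top cell = '.' → open
col 3: top cell = '.' → open
col 4: top cell = 'X' → FULL

Answer: 2,3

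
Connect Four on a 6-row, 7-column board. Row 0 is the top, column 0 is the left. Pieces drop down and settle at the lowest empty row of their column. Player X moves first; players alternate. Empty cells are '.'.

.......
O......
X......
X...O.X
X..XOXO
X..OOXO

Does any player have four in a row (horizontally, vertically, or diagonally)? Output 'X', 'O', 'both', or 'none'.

X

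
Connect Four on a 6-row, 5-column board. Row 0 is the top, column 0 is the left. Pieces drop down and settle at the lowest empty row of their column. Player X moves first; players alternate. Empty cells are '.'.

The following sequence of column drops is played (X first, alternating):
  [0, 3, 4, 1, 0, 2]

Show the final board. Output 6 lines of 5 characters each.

Answer: .....
.....
.....
.....
X....
XOOOX

Derivation:
Move 1: X drops in col 0, lands at row 5
Move 2: O drops in col 3, lands at row 5
Move 3: X drops in col 4, lands at row 5
Move 4: O drops in col 1, lands at row 5
Move 5: X drops in col 0, lands at row 4
Move 6: O drops in col 2, lands at row 5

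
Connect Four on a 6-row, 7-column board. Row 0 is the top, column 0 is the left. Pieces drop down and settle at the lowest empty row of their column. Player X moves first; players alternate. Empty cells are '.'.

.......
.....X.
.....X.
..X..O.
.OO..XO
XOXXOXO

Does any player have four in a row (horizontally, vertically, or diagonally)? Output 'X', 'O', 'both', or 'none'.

none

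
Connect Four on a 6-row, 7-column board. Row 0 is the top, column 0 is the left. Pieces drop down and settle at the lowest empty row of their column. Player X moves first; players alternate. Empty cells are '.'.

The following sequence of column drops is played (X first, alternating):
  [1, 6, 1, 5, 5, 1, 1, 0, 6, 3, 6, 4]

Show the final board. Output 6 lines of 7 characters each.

Move 1: X drops in col 1, lands at row 5
Move 2: O drops in col 6, lands at row 5
Move 3: X drops in col 1, lands at row 4
Move 4: O drops in col 5, lands at row 5
Move 5: X drops in col 5, lands at row 4
Move 6: O drops in col 1, lands at row 3
Move 7: X drops in col 1, lands at row 2
Move 8: O drops in col 0, lands at row 5
Move 9: X drops in col 6, lands at row 4
Move 10: O drops in col 3, lands at row 5
Move 11: X drops in col 6, lands at row 3
Move 12: O drops in col 4, lands at row 5

Answer: .......
.......
.X.....
.O....X
.X...XX
OX.OOOO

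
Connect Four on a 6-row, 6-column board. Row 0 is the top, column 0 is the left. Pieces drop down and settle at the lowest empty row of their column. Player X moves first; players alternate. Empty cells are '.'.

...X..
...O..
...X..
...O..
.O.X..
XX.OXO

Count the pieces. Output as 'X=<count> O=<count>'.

X=6 O=5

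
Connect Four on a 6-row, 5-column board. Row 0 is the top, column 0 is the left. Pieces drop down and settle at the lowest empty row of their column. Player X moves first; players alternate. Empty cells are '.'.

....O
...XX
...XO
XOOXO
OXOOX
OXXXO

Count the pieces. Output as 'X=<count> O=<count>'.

X=10 O=10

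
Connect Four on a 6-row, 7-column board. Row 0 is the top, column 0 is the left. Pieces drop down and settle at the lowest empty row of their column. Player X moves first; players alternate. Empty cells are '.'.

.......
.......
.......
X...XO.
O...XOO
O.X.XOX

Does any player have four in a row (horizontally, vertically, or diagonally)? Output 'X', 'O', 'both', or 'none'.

none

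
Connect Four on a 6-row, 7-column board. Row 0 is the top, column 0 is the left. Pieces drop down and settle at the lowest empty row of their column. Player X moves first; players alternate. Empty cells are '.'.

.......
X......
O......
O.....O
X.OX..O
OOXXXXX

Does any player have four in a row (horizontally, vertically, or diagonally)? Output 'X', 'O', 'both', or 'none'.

X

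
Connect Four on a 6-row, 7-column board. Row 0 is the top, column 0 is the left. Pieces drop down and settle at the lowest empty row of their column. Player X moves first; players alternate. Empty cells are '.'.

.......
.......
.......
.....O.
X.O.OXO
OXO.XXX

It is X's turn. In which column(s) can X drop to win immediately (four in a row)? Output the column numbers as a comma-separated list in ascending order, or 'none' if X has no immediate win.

Answer: 3

Derivation:
col 0: drop X → no win
col 1: drop X → no win
col 2: drop X → no win
col 3: drop X → WIN!
col 4: drop X → no win
col 5: drop X → no win
col 6: drop X → no win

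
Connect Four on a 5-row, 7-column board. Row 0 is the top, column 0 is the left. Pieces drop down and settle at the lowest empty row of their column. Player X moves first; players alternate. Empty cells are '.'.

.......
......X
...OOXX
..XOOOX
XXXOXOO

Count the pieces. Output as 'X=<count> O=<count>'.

X=9 O=8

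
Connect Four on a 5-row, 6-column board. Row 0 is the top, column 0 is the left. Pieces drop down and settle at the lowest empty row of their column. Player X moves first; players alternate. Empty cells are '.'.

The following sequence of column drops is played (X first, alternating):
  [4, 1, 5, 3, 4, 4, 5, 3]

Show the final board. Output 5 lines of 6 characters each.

Move 1: X drops in col 4, lands at row 4
Move 2: O drops in col 1, lands at row 4
Move 3: X drops in col 5, lands at row 4
Move 4: O drops in col 3, lands at row 4
Move 5: X drops in col 4, lands at row 3
Move 6: O drops in col 4, lands at row 2
Move 7: X drops in col 5, lands at row 3
Move 8: O drops in col 3, lands at row 3

Answer: ......
......
....O.
...OXX
.O.OXX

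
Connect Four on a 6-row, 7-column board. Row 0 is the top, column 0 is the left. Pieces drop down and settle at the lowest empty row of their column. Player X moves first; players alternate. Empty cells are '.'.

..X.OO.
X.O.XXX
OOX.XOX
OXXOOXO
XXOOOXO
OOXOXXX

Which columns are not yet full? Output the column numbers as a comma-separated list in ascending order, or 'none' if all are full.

col 0: top cell = '.' → open
col 1: top cell = '.' → open
col 2: top cell = 'X' → FULL
col 3: top cell = '.' → open
col 4: top cell = 'O' → FULL
col 5: top cell = 'O' → FULL
col 6: top cell = '.' → open

Answer: 0,1,3,6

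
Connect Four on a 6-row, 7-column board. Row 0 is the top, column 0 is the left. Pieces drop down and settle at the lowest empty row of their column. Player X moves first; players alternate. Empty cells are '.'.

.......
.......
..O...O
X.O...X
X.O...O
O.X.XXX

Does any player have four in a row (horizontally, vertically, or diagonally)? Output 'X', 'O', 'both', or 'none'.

none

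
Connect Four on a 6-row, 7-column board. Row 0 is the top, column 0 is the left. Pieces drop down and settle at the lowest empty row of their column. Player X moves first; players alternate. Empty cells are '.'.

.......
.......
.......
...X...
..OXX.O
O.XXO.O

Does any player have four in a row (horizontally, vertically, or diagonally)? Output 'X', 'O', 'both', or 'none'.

none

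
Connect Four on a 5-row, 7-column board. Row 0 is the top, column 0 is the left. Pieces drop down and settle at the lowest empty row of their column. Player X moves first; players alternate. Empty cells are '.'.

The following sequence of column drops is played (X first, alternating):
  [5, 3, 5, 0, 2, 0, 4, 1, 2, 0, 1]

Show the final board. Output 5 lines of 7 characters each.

Move 1: X drops in col 5, lands at row 4
Move 2: O drops in col 3, lands at row 4
Move 3: X drops in col 5, lands at row 3
Move 4: O drops in col 0, lands at row 4
Move 5: X drops in col 2, lands at row 4
Move 6: O drops in col 0, lands at row 3
Move 7: X drops in col 4, lands at row 4
Move 8: O drops in col 1, lands at row 4
Move 9: X drops in col 2, lands at row 3
Move 10: O drops in col 0, lands at row 2
Move 11: X drops in col 1, lands at row 3

Answer: .......
.......
O......
OXX..X.
OOXOXX.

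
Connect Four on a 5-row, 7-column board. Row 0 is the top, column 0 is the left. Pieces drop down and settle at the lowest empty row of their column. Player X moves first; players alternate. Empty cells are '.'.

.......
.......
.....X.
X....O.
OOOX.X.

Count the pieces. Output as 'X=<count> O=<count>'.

X=4 O=4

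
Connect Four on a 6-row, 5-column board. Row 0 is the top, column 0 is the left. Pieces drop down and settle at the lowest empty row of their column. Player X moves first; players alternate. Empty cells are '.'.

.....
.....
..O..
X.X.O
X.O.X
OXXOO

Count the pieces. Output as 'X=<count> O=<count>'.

X=6 O=6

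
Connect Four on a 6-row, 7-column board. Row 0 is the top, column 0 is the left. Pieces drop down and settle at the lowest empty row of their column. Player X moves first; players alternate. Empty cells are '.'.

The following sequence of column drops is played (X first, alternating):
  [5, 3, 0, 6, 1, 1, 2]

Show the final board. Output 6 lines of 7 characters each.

Move 1: X drops in col 5, lands at row 5
Move 2: O drops in col 3, lands at row 5
Move 3: X drops in col 0, lands at row 5
Move 4: O drops in col 6, lands at row 5
Move 5: X drops in col 1, lands at row 5
Move 6: O drops in col 1, lands at row 4
Move 7: X drops in col 2, lands at row 5

Answer: .......
.......
.......
.......
.O.....
XXXO.XO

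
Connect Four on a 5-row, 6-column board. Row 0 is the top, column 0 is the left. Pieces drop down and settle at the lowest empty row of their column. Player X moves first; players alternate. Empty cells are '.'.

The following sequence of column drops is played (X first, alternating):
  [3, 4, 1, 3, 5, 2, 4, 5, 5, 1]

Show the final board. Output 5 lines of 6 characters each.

Move 1: X drops in col 3, lands at row 4
Move 2: O drops in col 4, lands at row 4
Move 3: X drops in col 1, lands at row 4
Move 4: O drops in col 3, lands at row 3
Move 5: X drops in col 5, lands at row 4
Move 6: O drops in col 2, lands at row 4
Move 7: X drops in col 4, lands at row 3
Move 8: O drops in col 5, lands at row 3
Move 9: X drops in col 5, lands at row 2
Move 10: O drops in col 1, lands at row 3

Answer: ......
......
.....X
.O.OXO
.XOXOX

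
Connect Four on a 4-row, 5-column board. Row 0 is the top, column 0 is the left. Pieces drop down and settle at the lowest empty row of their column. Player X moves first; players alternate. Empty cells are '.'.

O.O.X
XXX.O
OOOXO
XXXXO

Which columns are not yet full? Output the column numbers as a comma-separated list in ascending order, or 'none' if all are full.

col 0: top cell = 'O' → FULL
col 1: top cell = '.' → open
col 2: top cell = 'O' → FULL
col 3: top cell = '.' → open
col 4: top cell = 'X' → FULL

Answer: 1,3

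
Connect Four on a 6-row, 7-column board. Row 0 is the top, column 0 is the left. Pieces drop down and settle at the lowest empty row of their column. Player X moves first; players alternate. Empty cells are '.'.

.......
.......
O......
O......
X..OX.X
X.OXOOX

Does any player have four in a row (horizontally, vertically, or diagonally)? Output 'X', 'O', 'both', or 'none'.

none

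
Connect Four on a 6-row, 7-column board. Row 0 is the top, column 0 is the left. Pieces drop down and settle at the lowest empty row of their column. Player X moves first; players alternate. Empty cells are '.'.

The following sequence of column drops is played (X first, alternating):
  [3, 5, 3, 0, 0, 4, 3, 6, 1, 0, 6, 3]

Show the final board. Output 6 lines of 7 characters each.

Answer: .......
.......
...O...
O..X...
X..X..X
OX.XOOO

Derivation:
Move 1: X drops in col 3, lands at row 5
Move 2: O drops in col 5, lands at row 5
Move 3: X drops in col 3, lands at row 4
Move 4: O drops in col 0, lands at row 5
Move 5: X drops in col 0, lands at row 4
Move 6: O drops in col 4, lands at row 5
Move 7: X drops in col 3, lands at row 3
Move 8: O drops in col 6, lands at row 5
Move 9: X drops in col 1, lands at row 5
Move 10: O drops in col 0, lands at row 3
Move 11: X drops in col 6, lands at row 4
Move 12: O drops in col 3, lands at row 2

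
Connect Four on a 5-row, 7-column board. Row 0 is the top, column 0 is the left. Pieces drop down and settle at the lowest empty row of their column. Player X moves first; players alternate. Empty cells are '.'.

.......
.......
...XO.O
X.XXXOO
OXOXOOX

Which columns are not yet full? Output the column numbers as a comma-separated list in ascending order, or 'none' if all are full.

col 0: top cell = '.' → open
col 1: top cell = '.' → open
col 2: top cell = '.' → open
col 3: top cell = '.' → open
col 4: top cell = '.' → open
col 5: top cell = '.' → open
col 6: top cell = '.' → open

Answer: 0,1,2,3,4,5,6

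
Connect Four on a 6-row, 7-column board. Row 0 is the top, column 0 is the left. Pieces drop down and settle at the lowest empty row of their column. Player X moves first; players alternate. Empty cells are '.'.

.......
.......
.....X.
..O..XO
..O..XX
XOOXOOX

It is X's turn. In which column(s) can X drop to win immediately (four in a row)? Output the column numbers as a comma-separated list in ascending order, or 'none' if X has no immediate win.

col 0: drop X → no win
col 1: drop X → no win
col 2: drop X → no win
col 3: drop X → no win
col 4: drop X → no win
col 5: drop X → WIN!
col 6: drop X → no win

Answer: 5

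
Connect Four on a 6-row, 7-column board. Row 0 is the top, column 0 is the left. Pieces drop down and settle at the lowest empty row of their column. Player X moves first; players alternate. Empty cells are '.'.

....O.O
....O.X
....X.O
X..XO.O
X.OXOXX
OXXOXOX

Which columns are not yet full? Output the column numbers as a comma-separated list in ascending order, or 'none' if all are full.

col 0: top cell = '.' → open
col 1: top cell = '.' → open
col 2: top cell = '.' → open
col 3: top cell = '.' → open
col 4: top cell = 'O' → FULL
col 5: top cell = '.' → open
col 6: top cell = 'O' → FULL

Answer: 0,1,2,3,5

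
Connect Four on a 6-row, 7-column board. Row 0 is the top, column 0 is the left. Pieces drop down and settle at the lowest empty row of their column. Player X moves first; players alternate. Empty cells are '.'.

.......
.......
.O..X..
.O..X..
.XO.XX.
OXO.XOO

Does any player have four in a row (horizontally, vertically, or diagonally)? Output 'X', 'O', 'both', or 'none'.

X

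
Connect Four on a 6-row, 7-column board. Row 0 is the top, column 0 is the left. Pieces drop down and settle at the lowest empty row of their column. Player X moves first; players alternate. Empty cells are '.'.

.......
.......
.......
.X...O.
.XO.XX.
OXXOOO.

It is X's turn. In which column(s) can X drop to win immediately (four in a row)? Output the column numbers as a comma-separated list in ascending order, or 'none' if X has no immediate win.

col 0: drop X → no win
col 1: drop X → WIN!
col 2: drop X → no win
col 3: drop X → no win
col 4: drop X → no win
col 5: drop X → no win
col 6: drop X → no win

Answer: 1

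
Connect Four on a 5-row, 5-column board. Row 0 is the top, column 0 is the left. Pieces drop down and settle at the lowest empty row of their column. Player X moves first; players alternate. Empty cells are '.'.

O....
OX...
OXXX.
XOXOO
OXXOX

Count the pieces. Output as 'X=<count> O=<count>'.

X=9 O=8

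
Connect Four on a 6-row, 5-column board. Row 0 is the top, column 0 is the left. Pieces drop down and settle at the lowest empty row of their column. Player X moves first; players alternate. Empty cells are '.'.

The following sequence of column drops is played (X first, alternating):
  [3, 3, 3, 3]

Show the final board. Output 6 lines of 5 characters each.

Answer: .....
.....
...O.
...X.
...O.
...X.

Derivation:
Move 1: X drops in col 3, lands at row 5
Move 2: O drops in col 3, lands at row 4
Move 3: X drops in col 3, lands at row 3
Move 4: O drops in col 3, lands at row 2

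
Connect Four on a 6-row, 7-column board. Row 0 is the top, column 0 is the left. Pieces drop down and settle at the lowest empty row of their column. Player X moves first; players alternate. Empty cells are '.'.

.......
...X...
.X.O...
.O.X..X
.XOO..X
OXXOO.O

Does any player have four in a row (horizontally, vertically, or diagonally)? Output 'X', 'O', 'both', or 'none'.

none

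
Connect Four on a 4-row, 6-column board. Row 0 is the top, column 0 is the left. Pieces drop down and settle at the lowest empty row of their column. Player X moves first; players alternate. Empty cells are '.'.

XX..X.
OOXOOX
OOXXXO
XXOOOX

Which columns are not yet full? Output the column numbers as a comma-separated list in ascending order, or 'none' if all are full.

Answer: 2,3,5

Derivation:
col 0: top cell = 'X' → FULL
col 1: top cell = 'X' → FULL
col 2: top cell = '.' → open
col 3: top cell = '.' → open
col 4: top cell = 'X' → FULL
col 5: top cell = '.' → open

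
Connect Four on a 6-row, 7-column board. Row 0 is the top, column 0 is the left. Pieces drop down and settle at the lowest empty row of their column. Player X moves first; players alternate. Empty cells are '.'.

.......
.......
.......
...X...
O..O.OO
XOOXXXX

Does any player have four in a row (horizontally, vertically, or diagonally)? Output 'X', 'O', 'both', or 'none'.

X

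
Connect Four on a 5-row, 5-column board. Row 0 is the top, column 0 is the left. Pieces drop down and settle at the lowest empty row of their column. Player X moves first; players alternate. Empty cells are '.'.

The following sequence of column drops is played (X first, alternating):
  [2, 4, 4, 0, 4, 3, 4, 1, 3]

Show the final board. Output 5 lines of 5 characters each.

Move 1: X drops in col 2, lands at row 4
Move 2: O drops in col 4, lands at row 4
Move 3: X drops in col 4, lands at row 3
Move 4: O drops in col 0, lands at row 4
Move 5: X drops in col 4, lands at row 2
Move 6: O drops in col 3, lands at row 4
Move 7: X drops in col 4, lands at row 1
Move 8: O drops in col 1, lands at row 4
Move 9: X drops in col 3, lands at row 3

Answer: .....
....X
....X
...XX
OOXOO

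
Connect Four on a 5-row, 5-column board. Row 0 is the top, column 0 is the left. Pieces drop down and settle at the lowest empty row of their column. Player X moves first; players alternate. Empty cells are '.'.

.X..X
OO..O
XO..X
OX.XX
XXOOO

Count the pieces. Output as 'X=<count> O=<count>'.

X=9 O=8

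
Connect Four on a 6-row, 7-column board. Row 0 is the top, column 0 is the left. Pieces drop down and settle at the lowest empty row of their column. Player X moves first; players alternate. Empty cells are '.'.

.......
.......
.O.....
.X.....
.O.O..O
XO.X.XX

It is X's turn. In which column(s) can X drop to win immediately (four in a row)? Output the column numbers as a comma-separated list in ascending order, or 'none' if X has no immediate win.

Answer: 4

Derivation:
col 0: drop X → no win
col 1: drop X → no win
col 2: drop X → no win
col 3: drop X → no win
col 4: drop X → WIN!
col 5: drop X → no win
col 6: drop X → no win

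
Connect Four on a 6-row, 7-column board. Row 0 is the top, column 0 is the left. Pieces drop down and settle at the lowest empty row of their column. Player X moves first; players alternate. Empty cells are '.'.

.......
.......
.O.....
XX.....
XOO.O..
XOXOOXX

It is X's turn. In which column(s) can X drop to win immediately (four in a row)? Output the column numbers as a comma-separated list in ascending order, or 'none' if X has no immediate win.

col 0: drop X → WIN!
col 1: drop X → no win
col 2: drop X → no win
col 3: drop X → no win
col 4: drop X → no win
col 5: drop X → no win
col 6: drop X → no win

Answer: 0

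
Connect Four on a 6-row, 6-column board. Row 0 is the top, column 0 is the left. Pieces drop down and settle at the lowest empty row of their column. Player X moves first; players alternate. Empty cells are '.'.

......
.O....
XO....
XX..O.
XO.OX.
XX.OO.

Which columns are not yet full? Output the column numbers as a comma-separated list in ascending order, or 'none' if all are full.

col 0: top cell = '.' → open
col 1: top cell = '.' → open
col 2: top cell = '.' → open
col 3: top cell = '.' → open
col 4: top cell = '.' → open
col 5: top cell = '.' → open

Answer: 0,1,2,3,4,5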